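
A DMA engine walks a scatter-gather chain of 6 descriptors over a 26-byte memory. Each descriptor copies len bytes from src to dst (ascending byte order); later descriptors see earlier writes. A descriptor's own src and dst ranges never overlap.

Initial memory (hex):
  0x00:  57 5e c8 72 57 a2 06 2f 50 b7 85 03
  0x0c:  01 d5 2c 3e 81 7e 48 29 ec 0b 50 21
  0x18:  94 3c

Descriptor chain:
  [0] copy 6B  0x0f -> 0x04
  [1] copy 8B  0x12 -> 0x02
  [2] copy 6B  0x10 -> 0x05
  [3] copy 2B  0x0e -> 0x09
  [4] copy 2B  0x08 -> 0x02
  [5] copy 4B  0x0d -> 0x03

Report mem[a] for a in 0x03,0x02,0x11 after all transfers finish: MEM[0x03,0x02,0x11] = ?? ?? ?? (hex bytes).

D0: mem[0x04..0x09] <- [3e 81 7e 48 29 ec]
D1: mem[0x02..0x09] <- [48 29 ec 0b 50 21 94 3c]
D2: mem[0x05..0x0a] <- [81 7e 48 29 ec 0b]
D3: mem[0x09..0x0a] <- [2c 3e]
D4: mem[0x02..0x03] <- [29 2c]
D5: mem[0x03..0x06] <- [d5 2c 3e 81]
query mem[0x03]=0xd5, mem[0x02]=0x29, mem[0x11]=0x7e

MEM[0x03,0x02,0x11] = d5 29 7e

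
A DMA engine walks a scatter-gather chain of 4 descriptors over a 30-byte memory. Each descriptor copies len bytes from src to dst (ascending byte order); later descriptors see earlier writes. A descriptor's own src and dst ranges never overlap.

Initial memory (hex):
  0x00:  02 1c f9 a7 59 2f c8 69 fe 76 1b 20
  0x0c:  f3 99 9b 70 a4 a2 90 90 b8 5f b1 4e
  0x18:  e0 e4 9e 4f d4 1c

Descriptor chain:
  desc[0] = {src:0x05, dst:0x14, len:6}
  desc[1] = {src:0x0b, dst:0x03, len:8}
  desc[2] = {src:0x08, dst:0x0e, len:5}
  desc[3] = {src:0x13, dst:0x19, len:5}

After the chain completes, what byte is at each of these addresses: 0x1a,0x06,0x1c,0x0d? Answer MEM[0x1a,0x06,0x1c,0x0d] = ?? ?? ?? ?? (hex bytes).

MEM[0x1a,0x06,0x1c,0x0d] = 2f 9b 69 99

[0] 0x05->0x14 len=6 : 2f c8 69 fe 76 1b
[1] 0x0b->0x03 len=8 : 20 f3 99 9b 70 a4 a2 90
[2] 0x08->0x0e len=5 : a4 a2 90 20 f3
[3] 0x13->0x19 len=5 : 90 2f c8 69 fe
query mem[0x1a]=0x2f, mem[0x06]=0x9b, mem[0x1c]=0x69, mem[0x0d]=0x99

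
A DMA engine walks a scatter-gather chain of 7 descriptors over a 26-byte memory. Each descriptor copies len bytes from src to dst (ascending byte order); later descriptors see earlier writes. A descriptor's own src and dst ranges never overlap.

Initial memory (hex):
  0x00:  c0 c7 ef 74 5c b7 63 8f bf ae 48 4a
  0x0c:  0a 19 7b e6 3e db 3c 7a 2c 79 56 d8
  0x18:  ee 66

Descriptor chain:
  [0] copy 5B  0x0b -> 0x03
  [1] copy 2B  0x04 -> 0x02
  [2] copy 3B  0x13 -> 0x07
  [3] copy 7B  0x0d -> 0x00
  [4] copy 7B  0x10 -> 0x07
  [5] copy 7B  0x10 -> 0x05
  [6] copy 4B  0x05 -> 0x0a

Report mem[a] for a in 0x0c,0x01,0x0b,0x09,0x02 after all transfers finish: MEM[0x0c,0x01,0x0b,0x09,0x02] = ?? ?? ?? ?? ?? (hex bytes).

#0 dst[0x03+5] := {0x4a,0x0a,0x19,0x7b,0xe6}
#1 dst[0x02+2] := {0x0a,0x19}
#2 dst[0x07+3] := {0x7a,0x2c,0x79}
#3 dst[0x00+7] := {0x19,0x7b,0xe6,0x3e,0xdb,0x3c,0x7a}
#4 dst[0x07+7] := {0x3e,0xdb,0x3c,0x7a,0x2c,0x79,0x56}
#5 dst[0x05+7] := {0x3e,0xdb,0x3c,0x7a,0x2c,0x79,0x56}
#6 dst[0x0a+4] := {0x3e,0xdb,0x3c,0x7a}
query mem[0x0c]=0x3c, mem[0x01]=0x7b, mem[0x0b]=0xdb, mem[0x09]=0x2c, mem[0x02]=0xe6

MEM[0x0c,0x01,0x0b,0x09,0x02] = 3c 7b db 2c e6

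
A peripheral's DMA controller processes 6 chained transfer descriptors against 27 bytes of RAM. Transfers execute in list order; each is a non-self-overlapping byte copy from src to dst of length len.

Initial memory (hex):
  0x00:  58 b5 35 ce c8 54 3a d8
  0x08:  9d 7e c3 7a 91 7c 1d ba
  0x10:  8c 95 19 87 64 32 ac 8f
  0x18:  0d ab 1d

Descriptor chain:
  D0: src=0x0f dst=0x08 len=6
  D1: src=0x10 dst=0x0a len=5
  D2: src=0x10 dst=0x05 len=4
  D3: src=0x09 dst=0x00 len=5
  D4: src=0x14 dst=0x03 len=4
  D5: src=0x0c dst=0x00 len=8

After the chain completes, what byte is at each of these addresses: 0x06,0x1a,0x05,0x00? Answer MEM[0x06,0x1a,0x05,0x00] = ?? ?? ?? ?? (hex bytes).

#0 dst[0x08+6] := {0xba,0x8c,0x95,0x19,0x87,0x64}
#1 dst[0x0a+5] := {0x8c,0x95,0x19,0x87,0x64}
#2 dst[0x05+4] := {0x8c,0x95,0x19,0x87}
#3 dst[0x00+5] := {0x8c,0x8c,0x95,0x19,0x87}
#4 dst[0x03+4] := {0x64,0x32,0xac,0x8f}
#5 dst[0x00+8] := {0x19,0x87,0x64,0xba,0x8c,0x95,0x19,0x87}
query mem[0x06]=0x19, mem[0x1a]=0x1d, mem[0x05]=0x95, mem[0x00]=0x19

MEM[0x06,0x1a,0x05,0x00] = 19 1d 95 19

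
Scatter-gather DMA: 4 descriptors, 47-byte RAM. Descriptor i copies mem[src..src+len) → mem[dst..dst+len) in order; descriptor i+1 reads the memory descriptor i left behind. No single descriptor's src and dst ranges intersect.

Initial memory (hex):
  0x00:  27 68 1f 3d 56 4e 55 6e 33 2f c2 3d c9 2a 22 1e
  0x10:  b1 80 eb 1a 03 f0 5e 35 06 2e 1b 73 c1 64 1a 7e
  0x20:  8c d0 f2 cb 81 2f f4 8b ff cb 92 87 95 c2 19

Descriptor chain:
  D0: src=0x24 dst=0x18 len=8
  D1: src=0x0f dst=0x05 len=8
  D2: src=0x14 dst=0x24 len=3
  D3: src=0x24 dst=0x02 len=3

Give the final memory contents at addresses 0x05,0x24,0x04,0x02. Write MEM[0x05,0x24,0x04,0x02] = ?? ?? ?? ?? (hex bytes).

[0] 0x24->0x18 len=8 : 81 2f f4 8b ff cb 92 87
[1] 0x0f->0x05 len=8 : 1e b1 80 eb 1a 03 f0 5e
[2] 0x14->0x24 len=3 : 03 f0 5e
[3] 0x24->0x02 len=3 : 03 f0 5e
query mem[0x05]=0x1e, mem[0x24]=0x03, mem[0x04]=0x5e, mem[0x02]=0x03

MEM[0x05,0x24,0x04,0x02] = 1e 03 5e 03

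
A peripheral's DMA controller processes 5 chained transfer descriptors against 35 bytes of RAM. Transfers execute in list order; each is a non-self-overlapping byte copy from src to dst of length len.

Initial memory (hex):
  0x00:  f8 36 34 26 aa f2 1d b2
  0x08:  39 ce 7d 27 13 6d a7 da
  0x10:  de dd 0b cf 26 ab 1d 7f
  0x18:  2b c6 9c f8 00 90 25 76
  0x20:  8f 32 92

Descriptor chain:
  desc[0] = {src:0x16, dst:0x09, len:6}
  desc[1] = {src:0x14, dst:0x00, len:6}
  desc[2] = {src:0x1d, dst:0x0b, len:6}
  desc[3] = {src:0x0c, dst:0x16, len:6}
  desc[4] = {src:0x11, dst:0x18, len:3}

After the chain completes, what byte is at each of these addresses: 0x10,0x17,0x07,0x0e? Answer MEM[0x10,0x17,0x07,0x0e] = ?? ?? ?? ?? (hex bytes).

MEM[0x10,0x17,0x07,0x0e] = 92 76 b2 8f

  after D0: wrote 6B at 0x09 = 1d7f2bc69cf8
  after D1: wrote 6B at 0x00 = 26ab1d7f2bc6
  after D2: wrote 6B at 0x0b = 9025768f3292
  after D3: wrote 6B at 0x16 = 25768f3292dd
  after D4: wrote 3B at 0x18 = dd0bcf
query mem[0x10]=0x92, mem[0x17]=0x76, mem[0x07]=0xb2, mem[0x0e]=0x8f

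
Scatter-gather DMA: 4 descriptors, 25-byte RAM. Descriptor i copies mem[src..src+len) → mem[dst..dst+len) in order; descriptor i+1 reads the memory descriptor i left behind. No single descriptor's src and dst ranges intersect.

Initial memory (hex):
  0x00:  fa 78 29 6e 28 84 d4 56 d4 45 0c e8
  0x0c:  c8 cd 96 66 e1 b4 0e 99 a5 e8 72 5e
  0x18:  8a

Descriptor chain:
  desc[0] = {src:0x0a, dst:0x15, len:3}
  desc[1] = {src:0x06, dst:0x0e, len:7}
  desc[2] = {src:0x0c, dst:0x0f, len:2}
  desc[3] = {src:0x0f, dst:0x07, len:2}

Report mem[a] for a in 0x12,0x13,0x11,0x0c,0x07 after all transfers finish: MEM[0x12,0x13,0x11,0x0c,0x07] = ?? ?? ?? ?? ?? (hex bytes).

#0 dst[0x15+3] := {0x0c,0xe8,0xc8}
#1 dst[0x0e+7] := {0xd4,0x56,0xd4,0x45,0x0c,0xe8,0xc8}
#2 dst[0x0f+2] := {0xc8,0xcd}
#3 dst[0x07+2] := {0xc8,0xcd}
query mem[0x12]=0x0c, mem[0x13]=0xe8, mem[0x11]=0x45, mem[0x0c]=0xc8, mem[0x07]=0xc8

MEM[0x12,0x13,0x11,0x0c,0x07] = 0c e8 45 c8 c8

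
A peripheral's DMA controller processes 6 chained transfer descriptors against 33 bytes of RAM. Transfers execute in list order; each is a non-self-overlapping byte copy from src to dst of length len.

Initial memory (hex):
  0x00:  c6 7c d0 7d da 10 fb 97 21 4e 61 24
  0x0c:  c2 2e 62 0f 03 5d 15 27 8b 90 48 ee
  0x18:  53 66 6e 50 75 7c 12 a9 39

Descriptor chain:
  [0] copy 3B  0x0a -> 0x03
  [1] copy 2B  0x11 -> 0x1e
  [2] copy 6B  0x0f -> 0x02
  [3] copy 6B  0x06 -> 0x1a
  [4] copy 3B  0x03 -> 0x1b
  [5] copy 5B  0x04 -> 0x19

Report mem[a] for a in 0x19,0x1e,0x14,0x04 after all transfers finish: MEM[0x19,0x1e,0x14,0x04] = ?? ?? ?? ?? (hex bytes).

D0: mem[0x03..0x05] <- [61 24 c2]
D1: mem[0x1e..0x1f] <- [5d 15]
D2: mem[0x02..0x07] <- [0f 03 5d 15 27 8b]
D3: mem[0x1a..0x1f] <- [27 8b 21 4e 61 24]
D4: mem[0x1b..0x1d] <- [03 5d 15]
D5: mem[0x19..0x1d] <- [5d 15 27 8b 21]
query mem[0x19]=0x5d, mem[0x1e]=0x61, mem[0x14]=0x8b, mem[0x04]=0x5d

MEM[0x19,0x1e,0x14,0x04] = 5d 61 8b 5d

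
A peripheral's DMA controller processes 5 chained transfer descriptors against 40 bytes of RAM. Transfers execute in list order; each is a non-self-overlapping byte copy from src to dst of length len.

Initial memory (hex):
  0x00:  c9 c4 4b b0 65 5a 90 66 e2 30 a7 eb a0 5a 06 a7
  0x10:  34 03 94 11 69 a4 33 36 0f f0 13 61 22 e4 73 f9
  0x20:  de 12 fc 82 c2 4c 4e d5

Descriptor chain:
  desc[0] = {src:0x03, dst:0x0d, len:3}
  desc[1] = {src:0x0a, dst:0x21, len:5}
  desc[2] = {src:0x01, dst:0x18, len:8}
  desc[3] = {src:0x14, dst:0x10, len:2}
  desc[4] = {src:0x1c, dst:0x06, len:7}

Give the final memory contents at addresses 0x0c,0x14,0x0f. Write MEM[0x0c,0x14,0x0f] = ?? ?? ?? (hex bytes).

MEM[0x0c,0x14,0x0f] = eb 69 5a

D0: mem[0x0d..0x0f] <- [b0 65 5a]
D1: mem[0x21..0x25] <- [a7 eb a0 b0 65]
D2: mem[0x18..0x1f] <- [c4 4b b0 65 5a 90 66 e2]
D3: mem[0x10..0x11] <- [69 a4]
D4: mem[0x06..0x0c] <- [5a 90 66 e2 de a7 eb]
query mem[0x0c]=0xeb, mem[0x14]=0x69, mem[0x0f]=0x5a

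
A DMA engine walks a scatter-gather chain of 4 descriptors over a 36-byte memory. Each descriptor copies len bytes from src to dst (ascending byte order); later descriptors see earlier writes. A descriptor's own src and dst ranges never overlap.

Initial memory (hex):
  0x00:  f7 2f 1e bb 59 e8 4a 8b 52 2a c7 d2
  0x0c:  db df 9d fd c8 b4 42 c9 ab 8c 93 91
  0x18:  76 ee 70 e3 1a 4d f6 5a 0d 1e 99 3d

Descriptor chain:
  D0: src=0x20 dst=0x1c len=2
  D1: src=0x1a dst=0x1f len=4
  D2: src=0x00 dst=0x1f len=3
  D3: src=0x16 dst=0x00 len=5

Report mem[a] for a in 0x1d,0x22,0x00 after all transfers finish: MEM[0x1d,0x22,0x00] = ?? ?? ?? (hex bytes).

MEM[0x1d,0x22,0x00] = 1e 1e 93

[0] 0x20->0x1c len=2 : 0d 1e
[1] 0x1a->0x1f len=4 : 70 e3 0d 1e
[2] 0x00->0x1f len=3 : f7 2f 1e
[3] 0x16->0x00 len=5 : 93 91 76 ee 70
query mem[0x1d]=0x1e, mem[0x22]=0x1e, mem[0x00]=0x93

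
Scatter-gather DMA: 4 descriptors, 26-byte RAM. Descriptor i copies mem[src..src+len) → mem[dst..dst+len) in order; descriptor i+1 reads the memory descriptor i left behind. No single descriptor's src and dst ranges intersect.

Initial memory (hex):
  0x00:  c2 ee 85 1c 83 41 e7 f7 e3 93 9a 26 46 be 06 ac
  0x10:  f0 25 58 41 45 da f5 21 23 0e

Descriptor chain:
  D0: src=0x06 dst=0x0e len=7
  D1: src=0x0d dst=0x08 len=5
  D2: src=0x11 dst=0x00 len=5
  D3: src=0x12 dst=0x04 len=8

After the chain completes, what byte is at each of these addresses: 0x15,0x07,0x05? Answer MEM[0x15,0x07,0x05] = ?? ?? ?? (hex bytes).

[0] 0x06->0x0e len=7 : e7 f7 e3 93 9a 26 46
[1] 0x0d->0x08 len=5 : be e7 f7 e3 93
[2] 0x11->0x00 len=5 : 93 9a 26 46 da
[3] 0x12->0x04 len=8 : 9a 26 46 da f5 21 23 0e
query mem[0x15]=0xda, mem[0x07]=0xda, mem[0x05]=0x26

MEM[0x15,0x07,0x05] = da da 26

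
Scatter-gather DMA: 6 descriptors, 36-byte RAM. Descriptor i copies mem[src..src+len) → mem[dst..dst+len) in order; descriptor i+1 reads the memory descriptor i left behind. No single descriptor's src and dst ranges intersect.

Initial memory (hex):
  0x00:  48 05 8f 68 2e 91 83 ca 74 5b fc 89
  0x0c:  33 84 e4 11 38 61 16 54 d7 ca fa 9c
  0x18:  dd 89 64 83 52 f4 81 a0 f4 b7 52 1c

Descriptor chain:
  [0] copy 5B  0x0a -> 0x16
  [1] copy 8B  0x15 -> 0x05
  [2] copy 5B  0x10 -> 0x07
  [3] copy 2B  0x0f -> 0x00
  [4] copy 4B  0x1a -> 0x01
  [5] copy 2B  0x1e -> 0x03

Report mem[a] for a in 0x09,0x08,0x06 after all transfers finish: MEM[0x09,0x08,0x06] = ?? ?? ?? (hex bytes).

MEM[0x09,0x08,0x06] = 16 61 fc

  after D0: wrote 5B at 0x16 = fc893384e4
  after D1: wrote 8B at 0x05 = cafc893384e48352
  after D2: wrote 5B at 0x07 = 38611654d7
  after D3: wrote 2B at 0x00 = 1138
  after D4: wrote 4B at 0x01 = e48352f4
  after D5: wrote 2B at 0x03 = 81a0
query mem[0x09]=0x16, mem[0x08]=0x61, mem[0x06]=0xfc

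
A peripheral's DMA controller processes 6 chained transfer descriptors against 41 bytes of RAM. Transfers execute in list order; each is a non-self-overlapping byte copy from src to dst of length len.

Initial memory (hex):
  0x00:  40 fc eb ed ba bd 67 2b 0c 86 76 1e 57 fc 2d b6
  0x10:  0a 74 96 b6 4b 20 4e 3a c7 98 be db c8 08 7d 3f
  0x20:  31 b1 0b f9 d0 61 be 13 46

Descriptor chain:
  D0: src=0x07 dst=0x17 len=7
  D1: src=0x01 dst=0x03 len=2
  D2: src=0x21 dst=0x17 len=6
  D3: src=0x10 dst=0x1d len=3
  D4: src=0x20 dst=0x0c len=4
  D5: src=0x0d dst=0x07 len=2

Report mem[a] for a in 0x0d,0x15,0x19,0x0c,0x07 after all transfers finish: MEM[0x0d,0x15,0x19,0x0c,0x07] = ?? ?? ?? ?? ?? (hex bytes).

  after D0: wrote 7B at 0x17 = 2b0c86761e57fc
  after D1: wrote 2B at 0x03 = fceb
  after D2: wrote 6B at 0x17 = b10bf9d061be
  after D3: wrote 3B at 0x1d = 0a7496
  after D4: wrote 4B at 0x0c = 31b10bf9
  after D5: wrote 2B at 0x07 = b10b
query mem[0x0d]=0xb1, mem[0x15]=0x20, mem[0x19]=0xf9, mem[0x0c]=0x31, mem[0x07]=0xb1

MEM[0x0d,0x15,0x19,0x0c,0x07] = b1 20 f9 31 b1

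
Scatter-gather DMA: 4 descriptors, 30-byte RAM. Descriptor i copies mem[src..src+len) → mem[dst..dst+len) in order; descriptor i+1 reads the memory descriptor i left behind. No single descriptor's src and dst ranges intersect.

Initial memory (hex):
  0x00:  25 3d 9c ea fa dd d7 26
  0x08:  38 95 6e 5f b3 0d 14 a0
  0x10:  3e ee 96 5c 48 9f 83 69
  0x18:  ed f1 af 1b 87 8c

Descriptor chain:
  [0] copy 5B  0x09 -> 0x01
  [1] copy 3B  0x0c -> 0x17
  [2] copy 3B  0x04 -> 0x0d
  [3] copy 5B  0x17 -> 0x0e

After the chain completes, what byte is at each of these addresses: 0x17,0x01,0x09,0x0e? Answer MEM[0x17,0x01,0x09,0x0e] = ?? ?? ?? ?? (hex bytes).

  after D0: wrote 5B at 0x01 = 956e5fb30d
  after D1: wrote 3B at 0x17 = b30d14
  after D2: wrote 3B at 0x0d = b30dd7
  after D3: wrote 5B at 0x0e = b30d14af1b
query mem[0x17]=0xb3, mem[0x01]=0x95, mem[0x09]=0x95, mem[0x0e]=0xb3

MEM[0x17,0x01,0x09,0x0e] = b3 95 95 b3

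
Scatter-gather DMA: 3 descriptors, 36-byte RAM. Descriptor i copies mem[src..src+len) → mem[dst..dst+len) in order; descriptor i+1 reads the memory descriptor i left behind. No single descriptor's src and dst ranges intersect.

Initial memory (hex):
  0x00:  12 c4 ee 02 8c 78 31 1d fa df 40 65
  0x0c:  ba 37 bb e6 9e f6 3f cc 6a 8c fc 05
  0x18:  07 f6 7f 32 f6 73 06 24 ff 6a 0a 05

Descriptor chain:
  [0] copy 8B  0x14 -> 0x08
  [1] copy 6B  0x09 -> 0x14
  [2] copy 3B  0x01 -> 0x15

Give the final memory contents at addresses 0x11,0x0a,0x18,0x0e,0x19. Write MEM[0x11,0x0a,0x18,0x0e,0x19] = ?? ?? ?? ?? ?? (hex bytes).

[0] 0x14->0x08 len=8 : 6a 8c fc 05 07 f6 7f 32
[1] 0x09->0x14 len=6 : 8c fc 05 07 f6 7f
[2] 0x01->0x15 len=3 : c4 ee 02
query mem[0x11]=0xf6, mem[0x0a]=0xfc, mem[0x18]=0xf6, mem[0x0e]=0x7f, mem[0x19]=0x7f

MEM[0x11,0x0a,0x18,0x0e,0x19] = f6 fc f6 7f 7f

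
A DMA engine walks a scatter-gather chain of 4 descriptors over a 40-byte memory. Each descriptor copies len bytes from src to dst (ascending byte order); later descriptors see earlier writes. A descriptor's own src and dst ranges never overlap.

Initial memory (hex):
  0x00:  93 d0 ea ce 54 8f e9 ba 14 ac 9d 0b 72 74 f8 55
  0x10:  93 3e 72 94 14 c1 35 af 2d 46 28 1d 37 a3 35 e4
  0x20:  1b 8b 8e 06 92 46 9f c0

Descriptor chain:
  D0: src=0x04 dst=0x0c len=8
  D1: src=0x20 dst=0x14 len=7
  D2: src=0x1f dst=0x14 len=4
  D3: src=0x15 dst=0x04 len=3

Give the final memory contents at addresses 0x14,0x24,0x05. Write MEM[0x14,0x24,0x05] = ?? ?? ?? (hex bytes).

#0 dst[0x0c+8] := {0x54,0x8f,0xe9,0xba,0x14,0xac,0x9d,0x0b}
#1 dst[0x14+7] := {0x1b,0x8b,0x8e,0x06,0x92,0x46,0x9f}
#2 dst[0x14+4] := {0xe4,0x1b,0x8b,0x8e}
#3 dst[0x04+3] := {0x1b,0x8b,0x8e}
query mem[0x14]=0xe4, mem[0x24]=0x92, mem[0x05]=0x8b

MEM[0x14,0x24,0x05] = e4 92 8b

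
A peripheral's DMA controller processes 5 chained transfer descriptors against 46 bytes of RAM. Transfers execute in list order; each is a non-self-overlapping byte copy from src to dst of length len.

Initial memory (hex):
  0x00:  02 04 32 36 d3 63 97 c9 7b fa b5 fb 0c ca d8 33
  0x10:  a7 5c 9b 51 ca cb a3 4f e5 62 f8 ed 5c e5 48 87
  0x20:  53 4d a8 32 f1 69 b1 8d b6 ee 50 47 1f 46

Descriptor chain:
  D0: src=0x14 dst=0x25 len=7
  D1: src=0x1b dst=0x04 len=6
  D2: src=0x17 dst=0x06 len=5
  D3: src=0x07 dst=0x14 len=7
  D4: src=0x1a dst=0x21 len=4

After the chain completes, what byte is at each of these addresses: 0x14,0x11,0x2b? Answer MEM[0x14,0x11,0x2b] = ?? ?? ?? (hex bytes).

D0: mem[0x25..0x2b] <- [ca cb a3 4f e5 62 f8]
D1: mem[0x04..0x09] <- [ed 5c e5 48 87 53]
D2: mem[0x06..0x0a] <- [4f e5 62 f8 ed]
D3: mem[0x14..0x1a] <- [e5 62 f8 ed fb 0c ca]
D4: mem[0x21..0x24] <- [ca ed 5c e5]
query mem[0x14]=0xe5, mem[0x11]=0x5c, mem[0x2b]=0xf8

MEM[0x14,0x11,0x2b] = e5 5c f8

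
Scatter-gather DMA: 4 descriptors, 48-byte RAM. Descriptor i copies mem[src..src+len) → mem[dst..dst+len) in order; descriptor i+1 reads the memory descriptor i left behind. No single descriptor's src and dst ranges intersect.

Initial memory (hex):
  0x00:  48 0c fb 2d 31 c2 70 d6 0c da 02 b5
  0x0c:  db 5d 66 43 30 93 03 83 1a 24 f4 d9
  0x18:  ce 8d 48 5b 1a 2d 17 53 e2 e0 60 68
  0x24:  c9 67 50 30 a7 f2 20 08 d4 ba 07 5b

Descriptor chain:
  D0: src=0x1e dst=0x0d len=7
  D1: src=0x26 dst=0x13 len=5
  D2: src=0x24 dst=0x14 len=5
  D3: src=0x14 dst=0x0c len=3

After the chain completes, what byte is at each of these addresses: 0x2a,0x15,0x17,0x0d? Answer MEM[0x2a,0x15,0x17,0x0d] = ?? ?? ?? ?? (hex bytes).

MEM[0x2a,0x15,0x17,0x0d] = 20 67 30 67

D0: mem[0x0d..0x13] <- [17 53 e2 e0 60 68 c9]
D1: mem[0x13..0x17] <- [50 30 a7 f2 20]
D2: mem[0x14..0x18] <- [c9 67 50 30 a7]
D3: mem[0x0c..0x0e] <- [c9 67 50]
query mem[0x2a]=0x20, mem[0x15]=0x67, mem[0x17]=0x30, mem[0x0d]=0x67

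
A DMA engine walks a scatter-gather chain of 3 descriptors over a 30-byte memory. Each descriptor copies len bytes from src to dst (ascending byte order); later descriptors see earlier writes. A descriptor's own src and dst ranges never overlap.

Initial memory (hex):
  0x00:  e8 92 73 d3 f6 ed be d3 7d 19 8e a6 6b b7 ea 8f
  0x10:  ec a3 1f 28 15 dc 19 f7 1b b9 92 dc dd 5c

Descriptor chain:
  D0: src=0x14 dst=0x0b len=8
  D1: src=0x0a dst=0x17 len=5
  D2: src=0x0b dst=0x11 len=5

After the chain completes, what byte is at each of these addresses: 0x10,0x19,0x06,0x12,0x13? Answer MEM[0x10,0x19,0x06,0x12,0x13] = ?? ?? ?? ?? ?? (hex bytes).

MEM[0x10,0x19,0x06,0x12,0x13] = b9 dc be dc 19

D0: mem[0x0b..0x12] <- [15 dc 19 f7 1b b9 92 dc]
D1: mem[0x17..0x1b] <- [8e 15 dc 19 f7]
D2: mem[0x11..0x15] <- [15 dc 19 f7 1b]
query mem[0x10]=0xb9, mem[0x19]=0xdc, mem[0x06]=0xbe, mem[0x12]=0xdc, mem[0x13]=0x19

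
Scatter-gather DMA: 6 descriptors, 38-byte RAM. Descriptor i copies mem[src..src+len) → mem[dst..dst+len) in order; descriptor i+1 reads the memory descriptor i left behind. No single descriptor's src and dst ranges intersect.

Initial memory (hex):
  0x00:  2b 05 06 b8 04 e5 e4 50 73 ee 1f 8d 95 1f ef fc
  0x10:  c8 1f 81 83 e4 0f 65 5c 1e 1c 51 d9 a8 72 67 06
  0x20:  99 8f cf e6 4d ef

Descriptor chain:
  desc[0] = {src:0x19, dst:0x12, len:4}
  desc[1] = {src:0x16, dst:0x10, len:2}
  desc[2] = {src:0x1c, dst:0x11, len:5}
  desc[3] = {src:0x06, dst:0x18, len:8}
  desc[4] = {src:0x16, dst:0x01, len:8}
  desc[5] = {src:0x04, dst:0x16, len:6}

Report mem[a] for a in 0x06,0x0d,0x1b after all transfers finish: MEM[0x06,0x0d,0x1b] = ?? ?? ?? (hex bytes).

MEM[0x06,0x0d,0x1b] = ee 1f ee

D0: mem[0x12..0x15] <- [1c 51 d9 a8]
D1: mem[0x10..0x11] <- [65 5c]
D2: mem[0x11..0x15] <- [a8 72 67 06 99]
D3: mem[0x18..0x1f] <- [e4 50 73 ee 1f 8d 95 1f]
D4: mem[0x01..0x08] <- [65 5c e4 50 73 ee 1f 8d]
D5: mem[0x16..0x1b] <- [50 73 ee 1f 8d ee]
query mem[0x06]=0xee, mem[0x0d]=0x1f, mem[0x1b]=0xee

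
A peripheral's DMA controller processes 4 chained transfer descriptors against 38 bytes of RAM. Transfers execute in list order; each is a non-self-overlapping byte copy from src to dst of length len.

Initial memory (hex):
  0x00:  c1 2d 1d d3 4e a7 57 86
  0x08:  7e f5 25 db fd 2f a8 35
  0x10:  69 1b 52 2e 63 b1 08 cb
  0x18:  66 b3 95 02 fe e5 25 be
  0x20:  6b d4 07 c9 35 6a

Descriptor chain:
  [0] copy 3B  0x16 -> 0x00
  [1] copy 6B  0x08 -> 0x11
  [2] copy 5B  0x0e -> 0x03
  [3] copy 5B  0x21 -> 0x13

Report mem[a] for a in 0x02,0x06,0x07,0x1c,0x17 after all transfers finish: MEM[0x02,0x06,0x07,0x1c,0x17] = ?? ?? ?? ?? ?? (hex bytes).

#0 dst[0x00+3] := {0x08,0xcb,0x66}
#1 dst[0x11+6] := {0x7e,0xf5,0x25,0xdb,0xfd,0x2f}
#2 dst[0x03+5] := {0xa8,0x35,0x69,0x7e,0xf5}
#3 dst[0x13+5] := {0xd4,0x07,0xc9,0x35,0x6a}
query mem[0x02]=0x66, mem[0x06]=0x7e, mem[0x07]=0xf5, mem[0x1c]=0xfe, mem[0x17]=0x6a

MEM[0x02,0x06,0x07,0x1c,0x17] = 66 7e f5 fe 6a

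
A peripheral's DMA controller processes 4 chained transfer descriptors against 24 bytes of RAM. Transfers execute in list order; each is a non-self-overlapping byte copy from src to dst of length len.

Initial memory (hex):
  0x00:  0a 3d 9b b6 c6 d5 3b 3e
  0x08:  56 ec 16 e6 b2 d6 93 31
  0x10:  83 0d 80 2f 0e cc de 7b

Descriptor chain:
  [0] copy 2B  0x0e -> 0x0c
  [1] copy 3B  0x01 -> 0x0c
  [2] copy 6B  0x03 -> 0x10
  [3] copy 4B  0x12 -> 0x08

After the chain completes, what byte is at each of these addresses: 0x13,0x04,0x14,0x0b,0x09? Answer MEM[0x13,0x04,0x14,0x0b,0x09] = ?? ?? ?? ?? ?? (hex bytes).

MEM[0x13,0x04,0x14,0x0b,0x09] = 3b c6 3e 56 3b

[0] 0x0e->0x0c len=2 : 93 31
[1] 0x01->0x0c len=3 : 3d 9b b6
[2] 0x03->0x10 len=6 : b6 c6 d5 3b 3e 56
[3] 0x12->0x08 len=4 : d5 3b 3e 56
query mem[0x13]=0x3b, mem[0x04]=0xc6, mem[0x14]=0x3e, mem[0x0b]=0x56, mem[0x09]=0x3b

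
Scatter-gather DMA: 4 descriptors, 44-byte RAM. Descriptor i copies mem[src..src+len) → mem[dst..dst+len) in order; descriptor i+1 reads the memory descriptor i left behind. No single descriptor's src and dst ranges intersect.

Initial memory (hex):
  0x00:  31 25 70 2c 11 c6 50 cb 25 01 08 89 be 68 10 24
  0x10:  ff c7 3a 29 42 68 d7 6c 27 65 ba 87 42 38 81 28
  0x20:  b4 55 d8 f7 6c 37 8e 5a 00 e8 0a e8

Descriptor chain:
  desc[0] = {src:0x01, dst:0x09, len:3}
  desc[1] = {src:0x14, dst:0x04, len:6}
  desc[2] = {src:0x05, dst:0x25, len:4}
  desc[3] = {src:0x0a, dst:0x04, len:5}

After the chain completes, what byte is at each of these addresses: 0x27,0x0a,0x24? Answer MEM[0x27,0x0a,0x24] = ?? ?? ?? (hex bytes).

  after D0: wrote 3B at 0x09 = 25702c
  after D1: wrote 6B at 0x04 = 4268d76c2765
  after D2: wrote 4B at 0x25 = 68d76c27
  after D3: wrote 5B at 0x04 = 702cbe6810
query mem[0x27]=0x6c, mem[0x0a]=0x70, mem[0x24]=0x6c

MEM[0x27,0x0a,0x24] = 6c 70 6c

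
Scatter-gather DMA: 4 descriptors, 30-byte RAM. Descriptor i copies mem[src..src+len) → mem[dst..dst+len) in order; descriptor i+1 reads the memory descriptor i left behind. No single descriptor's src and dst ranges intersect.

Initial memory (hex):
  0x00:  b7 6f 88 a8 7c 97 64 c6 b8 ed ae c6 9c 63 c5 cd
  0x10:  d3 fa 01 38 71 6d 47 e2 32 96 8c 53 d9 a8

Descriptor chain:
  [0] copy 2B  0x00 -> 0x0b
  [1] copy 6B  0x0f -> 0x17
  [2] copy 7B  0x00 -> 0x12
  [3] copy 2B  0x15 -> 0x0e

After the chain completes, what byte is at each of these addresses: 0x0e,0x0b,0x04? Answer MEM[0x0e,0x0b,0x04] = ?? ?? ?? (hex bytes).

  after D0: wrote 2B at 0x0b = b76f
  after D1: wrote 6B at 0x17 = cdd3fa013871
  after D2: wrote 7B at 0x12 = b76f88a87c9764
  after D3: wrote 2B at 0x0e = a87c
query mem[0x0e]=0xa8, mem[0x0b]=0xb7, mem[0x04]=0x7c

MEM[0x0e,0x0b,0x04] = a8 b7 7c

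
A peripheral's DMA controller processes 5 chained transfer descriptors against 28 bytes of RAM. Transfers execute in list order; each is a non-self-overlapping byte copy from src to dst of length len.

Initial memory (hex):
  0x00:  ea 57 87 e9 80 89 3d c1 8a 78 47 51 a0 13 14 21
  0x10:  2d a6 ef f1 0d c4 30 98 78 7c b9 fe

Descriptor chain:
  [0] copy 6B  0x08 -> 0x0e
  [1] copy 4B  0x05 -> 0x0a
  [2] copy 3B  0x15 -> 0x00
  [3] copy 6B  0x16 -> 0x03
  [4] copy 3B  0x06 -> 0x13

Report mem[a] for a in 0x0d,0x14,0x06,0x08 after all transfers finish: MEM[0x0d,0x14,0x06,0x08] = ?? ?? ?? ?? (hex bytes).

MEM[0x0d,0x14,0x06,0x08] = 8a b9 7c fe

  after D0: wrote 6B at 0x0e = 8a784751a013
  after D1: wrote 4B at 0x0a = 893dc18a
  after D2: wrote 3B at 0x00 = c43098
  after D3: wrote 6B at 0x03 = 3098787cb9fe
  after D4: wrote 3B at 0x13 = 7cb9fe
query mem[0x0d]=0x8a, mem[0x14]=0xb9, mem[0x06]=0x7c, mem[0x08]=0xfe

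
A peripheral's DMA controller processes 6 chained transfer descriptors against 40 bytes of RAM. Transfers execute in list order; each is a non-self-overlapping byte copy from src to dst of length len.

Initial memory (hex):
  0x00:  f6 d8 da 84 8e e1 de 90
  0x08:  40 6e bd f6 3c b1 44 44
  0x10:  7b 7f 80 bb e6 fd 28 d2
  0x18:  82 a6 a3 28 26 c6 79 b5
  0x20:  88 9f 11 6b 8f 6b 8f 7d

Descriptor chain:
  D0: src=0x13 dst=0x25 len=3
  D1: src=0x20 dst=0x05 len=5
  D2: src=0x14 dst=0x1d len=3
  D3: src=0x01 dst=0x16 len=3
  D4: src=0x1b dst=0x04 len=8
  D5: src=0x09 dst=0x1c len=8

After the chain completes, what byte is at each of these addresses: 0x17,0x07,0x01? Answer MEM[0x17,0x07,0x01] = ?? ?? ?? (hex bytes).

MEM[0x17,0x07,0x01] = da fd d8

[0] 0x13->0x25 len=3 : bb e6 fd
[1] 0x20->0x05 len=5 : 88 9f 11 6b 8f
[2] 0x14->0x1d len=3 : e6 fd 28
[3] 0x01->0x16 len=3 : d8 da 84
[4] 0x1b->0x04 len=8 : 28 26 e6 fd 28 88 9f 11
[5] 0x09->0x1c len=8 : 88 9f 11 3c b1 44 44 7b
query mem[0x17]=0xda, mem[0x07]=0xfd, mem[0x01]=0xd8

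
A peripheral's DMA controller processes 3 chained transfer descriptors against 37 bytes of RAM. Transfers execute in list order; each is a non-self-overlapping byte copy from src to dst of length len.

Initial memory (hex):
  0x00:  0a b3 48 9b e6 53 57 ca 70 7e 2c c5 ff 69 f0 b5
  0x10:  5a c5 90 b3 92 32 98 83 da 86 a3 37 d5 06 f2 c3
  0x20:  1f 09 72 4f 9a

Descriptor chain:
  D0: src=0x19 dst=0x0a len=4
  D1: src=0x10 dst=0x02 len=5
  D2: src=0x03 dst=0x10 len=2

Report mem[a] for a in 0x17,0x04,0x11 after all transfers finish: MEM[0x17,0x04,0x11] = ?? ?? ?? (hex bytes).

MEM[0x17,0x04,0x11] = 83 90 90

#0 dst[0x0a+4] := {0x86,0xa3,0x37,0xd5}
#1 dst[0x02+5] := {0x5a,0xc5,0x90,0xb3,0x92}
#2 dst[0x10+2] := {0xc5,0x90}
query mem[0x17]=0x83, mem[0x04]=0x90, mem[0x11]=0x90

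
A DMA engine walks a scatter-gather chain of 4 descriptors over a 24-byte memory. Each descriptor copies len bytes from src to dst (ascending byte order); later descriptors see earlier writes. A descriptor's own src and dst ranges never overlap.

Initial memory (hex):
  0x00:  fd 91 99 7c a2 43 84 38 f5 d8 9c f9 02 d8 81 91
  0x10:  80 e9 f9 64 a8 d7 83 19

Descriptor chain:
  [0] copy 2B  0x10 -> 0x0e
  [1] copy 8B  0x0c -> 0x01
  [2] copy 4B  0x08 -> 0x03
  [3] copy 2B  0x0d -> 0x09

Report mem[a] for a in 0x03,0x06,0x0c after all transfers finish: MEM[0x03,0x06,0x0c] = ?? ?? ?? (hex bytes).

D0: mem[0x0e..0x0f] <- [80 e9]
D1: mem[0x01..0x08] <- [02 d8 80 e9 80 e9 f9 64]
D2: mem[0x03..0x06] <- [64 d8 9c f9]
D3: mem[0x09..0x0a] <- [d8 80]
query mem[0x03]=0x64, mem[0x06]=0xf9, mem[0x0c]=0x02

MEM[0x03,0x06,0x0c] = 64 f9 02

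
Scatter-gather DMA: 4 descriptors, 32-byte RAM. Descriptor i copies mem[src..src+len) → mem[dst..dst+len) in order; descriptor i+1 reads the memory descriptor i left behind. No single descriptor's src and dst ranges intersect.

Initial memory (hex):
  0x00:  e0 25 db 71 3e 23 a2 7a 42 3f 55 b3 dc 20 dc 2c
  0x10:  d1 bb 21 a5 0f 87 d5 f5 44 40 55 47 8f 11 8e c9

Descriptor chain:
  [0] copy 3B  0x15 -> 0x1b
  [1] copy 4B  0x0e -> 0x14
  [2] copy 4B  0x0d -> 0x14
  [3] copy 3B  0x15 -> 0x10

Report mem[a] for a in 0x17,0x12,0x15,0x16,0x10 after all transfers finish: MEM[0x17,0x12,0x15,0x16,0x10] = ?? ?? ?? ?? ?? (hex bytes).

MEM[0x17,0x12,0x15,0x16,0x10] = d1 d1 dc 2c dc

#0 dst[0x1b+3] := {0x87,0xd5,0xf5}
#1 dst[0x14+4] := {0xdc,0x2c,0xd1,0xbb}
#2 dst[0x14+4] := {0x20,0xdc,0x2c,0xd1}
#3 dst[0x10+3] := {0xdc,0x2c,0xd1}
query mem[0x17]=0xd1, mem[0x12]=0xd1, mem[0x15]=0xdc, mem[0x16]=0x2c, mem[0x10]=0xdc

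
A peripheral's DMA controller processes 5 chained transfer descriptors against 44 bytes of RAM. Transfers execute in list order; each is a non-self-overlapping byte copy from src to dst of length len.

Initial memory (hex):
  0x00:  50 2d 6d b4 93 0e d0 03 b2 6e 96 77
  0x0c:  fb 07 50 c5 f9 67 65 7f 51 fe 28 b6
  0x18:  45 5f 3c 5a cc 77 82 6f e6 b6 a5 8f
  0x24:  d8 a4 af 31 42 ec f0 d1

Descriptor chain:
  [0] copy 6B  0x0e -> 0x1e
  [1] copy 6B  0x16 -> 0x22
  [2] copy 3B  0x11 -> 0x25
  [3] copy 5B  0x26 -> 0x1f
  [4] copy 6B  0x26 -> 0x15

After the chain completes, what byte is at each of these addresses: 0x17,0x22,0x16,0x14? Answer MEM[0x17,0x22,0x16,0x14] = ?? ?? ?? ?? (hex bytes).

MEM[0x17,0x22,0x16,0x14] = 42 ec 7f 51

[0] 0x0e->0x1e len=6 : 50 c5 f9 67 65 7f
[1] 0x16->0x22 len=6 : 28 b6 45 5f 3c 5a
[2] 0x11->0x25 len=3 : 67 65 7f
[3] 0x26->0x1f len=5 : 65 7f 42 ec f0
[4] 0x26->0x15 len=6 : 65 7f 42 ec f0 d1
query mem[0x17]=0x42, mem[0x22]=0xec, mem[0x16]=0x7f, mem[0x14]=0x51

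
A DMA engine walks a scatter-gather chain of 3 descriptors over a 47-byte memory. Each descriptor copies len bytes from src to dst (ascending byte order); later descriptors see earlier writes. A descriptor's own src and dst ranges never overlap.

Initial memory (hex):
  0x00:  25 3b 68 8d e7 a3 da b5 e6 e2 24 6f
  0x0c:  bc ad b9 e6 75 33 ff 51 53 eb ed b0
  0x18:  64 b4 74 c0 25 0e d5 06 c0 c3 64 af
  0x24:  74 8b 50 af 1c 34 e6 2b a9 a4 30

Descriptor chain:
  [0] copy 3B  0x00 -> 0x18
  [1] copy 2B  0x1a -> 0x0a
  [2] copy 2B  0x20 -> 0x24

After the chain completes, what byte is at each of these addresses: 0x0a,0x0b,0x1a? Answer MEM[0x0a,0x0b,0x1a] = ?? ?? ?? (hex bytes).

D0: mem[0x18..0x1a] <- [25 3b 68]
D1: mem[0x0a..0x0b] <- [68 c0]
D2: mem[0x24..0x25] <- [c0 c3]
query mem[0x0a]=0x68, mem[0x0b]=0xc0, mem[0x1a]=0x68

MEM[0x0a,0x0b,0x1a] = 68 c0 68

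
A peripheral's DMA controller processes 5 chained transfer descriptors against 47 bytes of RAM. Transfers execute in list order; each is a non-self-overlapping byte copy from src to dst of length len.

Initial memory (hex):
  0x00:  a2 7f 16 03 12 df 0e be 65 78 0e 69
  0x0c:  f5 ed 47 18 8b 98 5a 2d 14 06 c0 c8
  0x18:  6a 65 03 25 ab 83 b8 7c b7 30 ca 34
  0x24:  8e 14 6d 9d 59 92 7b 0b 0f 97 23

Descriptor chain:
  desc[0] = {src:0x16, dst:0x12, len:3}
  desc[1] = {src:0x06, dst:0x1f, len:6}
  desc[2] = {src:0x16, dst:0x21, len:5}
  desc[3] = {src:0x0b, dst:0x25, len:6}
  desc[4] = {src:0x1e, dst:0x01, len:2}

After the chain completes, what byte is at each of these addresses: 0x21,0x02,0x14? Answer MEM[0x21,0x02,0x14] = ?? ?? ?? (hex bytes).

[0] 0x16->0x12 len=3 : c0 c8 6a
[1] 0x06->0x1f len=6 : 0e be 65 78 0e 69
[2] 0x16->0x21 len=5 : c0 c8 6a 65 03
[3] 0x0b->0x25 len=6 : 69 f5 ed 47 18 8b
[4] 0x1e->0x01 len=2 : b8 0e
query mem[0x21]=0xc0, mem[0x02]=0x0e, mem[0x14]=0x6a

MEM[0x21,0x02,0x14] = c0 0e 6a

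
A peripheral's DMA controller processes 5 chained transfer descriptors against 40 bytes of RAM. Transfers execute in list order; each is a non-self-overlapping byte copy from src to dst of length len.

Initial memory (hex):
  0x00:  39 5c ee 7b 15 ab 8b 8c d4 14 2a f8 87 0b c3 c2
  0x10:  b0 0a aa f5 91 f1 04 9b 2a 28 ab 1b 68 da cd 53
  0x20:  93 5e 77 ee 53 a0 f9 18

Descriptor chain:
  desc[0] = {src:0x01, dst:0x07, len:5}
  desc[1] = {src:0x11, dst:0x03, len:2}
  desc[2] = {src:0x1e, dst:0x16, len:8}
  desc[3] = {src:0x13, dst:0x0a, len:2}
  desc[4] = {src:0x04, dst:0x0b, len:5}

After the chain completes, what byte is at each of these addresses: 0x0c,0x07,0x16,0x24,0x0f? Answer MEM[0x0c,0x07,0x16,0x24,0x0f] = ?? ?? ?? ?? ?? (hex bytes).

[0] 0x01->0x07 len=5 : 5c ee 7b 15 ab
[1] 0x11->0x03 len=2 : 0a aa
[2] 0x1e->0x16 len=8 : cd 53 93 5e 77 ee 53 a0
[3] 0x13->0x0a len=2 : f5 91
[4] 0x04->0x0b len=5 : aa ab 8b 5c ee
query mem[0x0c]=0xab, mem[0x07]=0x5c, mem[0x16]=0xcd, mem[0x24]=0x53, mem[0x0f]=0xee

MEM[0x0c,0x07,0x16,0x24,0x0f] = ab 5c cd 53 ee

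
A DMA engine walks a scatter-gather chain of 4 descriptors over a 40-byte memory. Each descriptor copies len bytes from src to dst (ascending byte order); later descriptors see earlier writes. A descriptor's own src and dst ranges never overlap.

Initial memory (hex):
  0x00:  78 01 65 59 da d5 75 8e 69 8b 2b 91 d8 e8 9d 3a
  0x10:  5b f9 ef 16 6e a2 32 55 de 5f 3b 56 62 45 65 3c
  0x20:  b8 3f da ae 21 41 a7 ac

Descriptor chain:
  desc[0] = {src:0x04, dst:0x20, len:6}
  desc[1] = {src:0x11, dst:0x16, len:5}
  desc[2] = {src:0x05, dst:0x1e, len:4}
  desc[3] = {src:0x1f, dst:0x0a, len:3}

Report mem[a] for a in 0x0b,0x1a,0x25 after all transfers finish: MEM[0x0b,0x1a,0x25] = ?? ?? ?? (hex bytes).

D0: mem[0x20..0x25] <- [da d5 75 8e 69 8b]
D1: mem[0x16..0x1a] <- [f9 ef 16 6e a2]
D2: mem[0x1e..0x21] <- [d5 75 8e 69]
D3: mem[0x0a..0x0c] <- [75 8e 69]
query mem[0x0b]=0x8e, mem[0x1a]=0xa2, mem[0x25]=0x8b

MEM[0x0b,0x1a,0x25] = 8e a2 8b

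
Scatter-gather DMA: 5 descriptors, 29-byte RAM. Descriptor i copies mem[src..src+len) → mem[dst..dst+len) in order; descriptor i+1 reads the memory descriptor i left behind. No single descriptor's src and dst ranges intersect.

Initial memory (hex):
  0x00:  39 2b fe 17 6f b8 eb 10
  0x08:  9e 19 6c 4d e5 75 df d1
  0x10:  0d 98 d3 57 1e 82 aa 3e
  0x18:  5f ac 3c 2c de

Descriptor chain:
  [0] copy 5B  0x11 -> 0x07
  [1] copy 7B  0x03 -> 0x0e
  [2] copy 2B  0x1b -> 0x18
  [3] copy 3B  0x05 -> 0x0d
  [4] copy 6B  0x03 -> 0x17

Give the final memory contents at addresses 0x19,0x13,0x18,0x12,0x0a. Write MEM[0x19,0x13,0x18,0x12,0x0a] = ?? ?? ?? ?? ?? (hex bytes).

  after D0: wrote 5B at 0x07 = 98d3571e82
  after D1: wrote 7B at 0x0e = 176fb8eb98d357
  after D2: wrote 2B at 0x18 = 2cde
  after D3: wrote 3B at 0x0d = b8eb98
  after D4: wrote 6B at 0x17 = 176fb8eb98d3
query mem[0x19]=0xb8, mem[0x13]=0xd3, mem[0x18]=0x6f, mem[0x12]=0x98, mem[0x0a]=0x1e

MEM[0x19,0x13,0x18,0x12,0x0a] = b8 d3 6f 98 1e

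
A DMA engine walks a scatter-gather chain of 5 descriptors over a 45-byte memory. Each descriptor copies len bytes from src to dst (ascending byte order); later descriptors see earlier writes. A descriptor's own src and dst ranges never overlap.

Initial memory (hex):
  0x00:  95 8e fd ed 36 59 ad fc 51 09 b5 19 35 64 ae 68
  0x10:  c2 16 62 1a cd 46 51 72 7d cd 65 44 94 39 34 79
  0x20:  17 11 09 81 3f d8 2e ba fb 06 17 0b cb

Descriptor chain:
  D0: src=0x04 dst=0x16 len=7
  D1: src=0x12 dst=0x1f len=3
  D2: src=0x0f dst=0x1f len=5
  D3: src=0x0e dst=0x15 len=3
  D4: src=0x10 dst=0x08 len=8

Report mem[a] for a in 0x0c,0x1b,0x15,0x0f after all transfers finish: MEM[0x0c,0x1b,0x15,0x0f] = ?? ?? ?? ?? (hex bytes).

MEM[0x0c,0x1b,0x15,0x0f] = cd 09 ae c2

D0: mem[0x16..0x1c] <- [36 59 ad fc 51 09 b5]
D1: mem[0x1f..0x21] <- [62 1a cd]
D2: mem[0x1f..0x23] <- [68 c2 16 62 1a]
D3: mem[0x15..0x17] <- [ae 68 c2]
D4: mem[0x08..0x0f] <- [c2 16 62 1a cd ae 68 c2]
query mem[0x0c]=0xcd, mem[0x1b]=0x09, mem[0x15]=0xae, mem[0x0f]=0xc2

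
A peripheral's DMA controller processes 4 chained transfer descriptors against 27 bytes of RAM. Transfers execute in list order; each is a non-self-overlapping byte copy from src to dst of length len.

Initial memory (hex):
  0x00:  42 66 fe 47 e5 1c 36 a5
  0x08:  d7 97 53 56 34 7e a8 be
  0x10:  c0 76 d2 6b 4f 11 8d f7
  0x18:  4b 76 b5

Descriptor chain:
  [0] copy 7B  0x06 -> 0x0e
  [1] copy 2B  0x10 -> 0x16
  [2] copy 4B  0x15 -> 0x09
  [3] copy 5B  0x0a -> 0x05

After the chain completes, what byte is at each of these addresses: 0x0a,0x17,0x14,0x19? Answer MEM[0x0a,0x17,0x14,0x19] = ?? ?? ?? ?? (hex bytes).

#0 dst[0x0e+7] := {0x36,0xa5,0xd7,0x97,0x53,0x56,0x34}
#1 dst[0x16+2] := {0xd7,0x97}
#2 dst[0x09+4] := {0x11,0xd7,0x97,0x4b}
#3 dst[0x05+5] := {0xd7,0x97,0x4b,0x7e,0x36}
query mem[0x0a]=0xd7, mem[0x17]=0x97, mem[0x14]=0x34, mem[0x19]=0x76

MEM[0x0a,0x17,0x14,0x19] = d7 97 34 76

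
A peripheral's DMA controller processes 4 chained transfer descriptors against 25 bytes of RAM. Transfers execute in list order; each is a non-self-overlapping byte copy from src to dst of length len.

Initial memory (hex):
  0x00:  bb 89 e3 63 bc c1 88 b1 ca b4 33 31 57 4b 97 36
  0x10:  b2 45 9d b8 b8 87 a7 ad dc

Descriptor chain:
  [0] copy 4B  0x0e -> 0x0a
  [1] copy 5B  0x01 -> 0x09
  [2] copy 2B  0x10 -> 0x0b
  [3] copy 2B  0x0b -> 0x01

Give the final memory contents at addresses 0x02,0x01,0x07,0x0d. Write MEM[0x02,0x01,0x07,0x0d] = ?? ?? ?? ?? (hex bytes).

[0] 0x0e->0x0a len=4 : 97 36 b2 45
[1] 0x01->0x09 len=5 : 89 e3 63 bc c1
[2] 0x10->0x0b len=2 : b2 45
[3] 0x0b->0x01 len=2 : b2 45
query mem[0x02]=0x45, mem[0x01]=0xb2, mem[0x07]=0xb1, mem[0x0d]=0xc1

MEM[0x02,0x01,0x07,0x0d] = 45 b2 b1 c1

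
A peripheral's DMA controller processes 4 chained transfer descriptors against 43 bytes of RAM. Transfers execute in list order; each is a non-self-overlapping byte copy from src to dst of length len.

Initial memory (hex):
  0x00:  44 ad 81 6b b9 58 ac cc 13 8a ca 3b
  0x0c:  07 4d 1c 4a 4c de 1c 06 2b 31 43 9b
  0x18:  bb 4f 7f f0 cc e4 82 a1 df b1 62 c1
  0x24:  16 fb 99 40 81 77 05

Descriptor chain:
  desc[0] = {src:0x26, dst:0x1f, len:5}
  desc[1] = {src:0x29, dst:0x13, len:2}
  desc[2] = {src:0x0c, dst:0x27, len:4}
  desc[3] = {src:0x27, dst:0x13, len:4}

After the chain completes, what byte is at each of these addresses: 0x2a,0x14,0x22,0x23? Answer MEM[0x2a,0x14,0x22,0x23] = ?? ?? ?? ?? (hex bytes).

MEM[0x2a,0x14,0x22,0x23] = 4a 4d 77 05

  after D0: wrote 5B at 0x1f = 9940817705
  after D1: wrote 2B at 0x13 = 7705
  after D2: wrote 4B at 0x27 = 074d1c4a
  after D3: wrote 4B at 0x13 = 074d1c4a
query mem[0x2a]=0x4a, mem[0x14]=0x4d, mem[0x22]=0x77, mem[0x23]=0x05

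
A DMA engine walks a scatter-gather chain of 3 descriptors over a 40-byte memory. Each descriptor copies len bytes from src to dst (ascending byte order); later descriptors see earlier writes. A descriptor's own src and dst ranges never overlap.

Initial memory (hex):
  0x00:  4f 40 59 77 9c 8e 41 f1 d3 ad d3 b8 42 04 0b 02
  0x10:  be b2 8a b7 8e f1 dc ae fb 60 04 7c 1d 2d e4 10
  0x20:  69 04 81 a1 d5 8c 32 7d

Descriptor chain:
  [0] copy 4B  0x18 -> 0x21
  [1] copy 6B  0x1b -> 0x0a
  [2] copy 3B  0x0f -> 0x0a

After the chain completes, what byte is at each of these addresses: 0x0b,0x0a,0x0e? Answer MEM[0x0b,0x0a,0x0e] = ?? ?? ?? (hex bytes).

MEM[0x0b,0x0a,0x0e] = be 69 10

#0 dst[0x21+4] := {0xfb,0x60,0x04,0x7c}
#1 dst[0x0a+6] := {0x7c,0x1d,0x2d,0xe4,0x10,0x69}
#2 dst[0x0a+3] := {0x69,0xbe,0xb2}
query mem[0x0b]=0xbe, mem[0x0a]=0x69, mem[0x0e]=0x10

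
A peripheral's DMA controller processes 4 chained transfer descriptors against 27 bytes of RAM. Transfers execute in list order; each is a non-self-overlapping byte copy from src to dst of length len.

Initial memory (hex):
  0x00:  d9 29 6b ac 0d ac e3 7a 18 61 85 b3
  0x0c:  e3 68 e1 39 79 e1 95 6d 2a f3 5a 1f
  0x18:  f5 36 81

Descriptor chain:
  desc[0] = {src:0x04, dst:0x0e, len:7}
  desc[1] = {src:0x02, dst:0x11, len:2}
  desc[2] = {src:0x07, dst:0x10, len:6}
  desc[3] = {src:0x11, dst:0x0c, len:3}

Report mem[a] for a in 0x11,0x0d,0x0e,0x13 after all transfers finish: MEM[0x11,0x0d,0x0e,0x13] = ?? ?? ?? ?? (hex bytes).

MEM[0x11,0x0d,0x0e,0x13] = 18 61 85 85

[0] 0x04->0x0e len=7 : 0d ac e3 7a 18 61 85
[1] 0x02->0x11 len=2 : 6b ac
[2] 0x07->0x10 len=6 : 7a 18 61 85 b3 e3
[3] 0x11->0x0c len=3 : 18 61 85
query mem[0x11]=0x18, mem[0x0d]=0x61, mem[0x0e]=0x85, mem[0x13]=0x85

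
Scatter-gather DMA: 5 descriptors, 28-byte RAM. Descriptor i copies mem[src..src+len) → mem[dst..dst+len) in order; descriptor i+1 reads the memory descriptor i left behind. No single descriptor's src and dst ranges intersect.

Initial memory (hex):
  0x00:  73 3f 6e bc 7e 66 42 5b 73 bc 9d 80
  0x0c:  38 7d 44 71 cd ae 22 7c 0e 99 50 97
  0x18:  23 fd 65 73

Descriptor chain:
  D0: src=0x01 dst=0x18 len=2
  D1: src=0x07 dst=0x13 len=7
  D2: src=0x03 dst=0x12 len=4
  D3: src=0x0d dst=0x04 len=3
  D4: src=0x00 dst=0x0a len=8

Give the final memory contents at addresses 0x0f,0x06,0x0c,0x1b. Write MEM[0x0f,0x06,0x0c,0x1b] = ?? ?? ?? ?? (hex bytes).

MEM[0x0f,0x06,0x0c,0x1b] = 44 71 6e 73

#0 dst[0x18+2] := {0x3f,0x6e}
#1 dst[0x13+7] := {0x5b,0x73,0xbc,0x9d,0x80,0x38,0x7d}
#2 dst[0x12+4] := {0xbc,0x7e,0x66,0x42}
#3 dst[0x04+3] := {0x7d,0x44,0x71}
#4 dst[0x0a+8] := {0x73,0x3f,0x6e,0xbc,0x7d,0x44,0x71,0x5b}
query mem[0x0f]=0x44, mem[0x06]=0x71, mem[0x0c]=0x6e, mem[0x1b]=0x73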